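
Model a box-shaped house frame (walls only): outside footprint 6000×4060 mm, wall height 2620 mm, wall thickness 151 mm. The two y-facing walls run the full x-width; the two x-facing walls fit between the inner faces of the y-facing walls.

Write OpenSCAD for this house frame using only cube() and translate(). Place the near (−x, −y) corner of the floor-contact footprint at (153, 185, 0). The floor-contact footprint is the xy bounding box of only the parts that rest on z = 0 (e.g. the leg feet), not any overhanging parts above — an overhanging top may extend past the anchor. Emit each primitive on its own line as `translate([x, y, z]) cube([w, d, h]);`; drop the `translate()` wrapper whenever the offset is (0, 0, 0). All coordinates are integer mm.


translate([153, 185, 0]) cube([6000, 151, 2620]);
translate([153, 4094, 0]) cube([6000, 151, 2620]);
translate([153, 336, 0]) cube([151, 3758, 2620]);
translate([6002, 336, 0]) cube([151, 3758, 2620]);


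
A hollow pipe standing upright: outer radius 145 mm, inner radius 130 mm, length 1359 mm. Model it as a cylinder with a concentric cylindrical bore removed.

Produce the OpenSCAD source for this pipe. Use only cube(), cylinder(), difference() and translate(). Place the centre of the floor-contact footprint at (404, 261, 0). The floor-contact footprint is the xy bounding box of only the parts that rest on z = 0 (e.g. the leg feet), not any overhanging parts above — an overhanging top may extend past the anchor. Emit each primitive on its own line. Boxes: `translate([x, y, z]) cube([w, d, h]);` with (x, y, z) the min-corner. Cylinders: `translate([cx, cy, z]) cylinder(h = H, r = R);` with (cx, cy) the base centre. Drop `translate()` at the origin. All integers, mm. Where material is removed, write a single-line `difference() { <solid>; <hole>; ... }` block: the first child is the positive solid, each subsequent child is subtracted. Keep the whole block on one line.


difference() { translate([404, 261, 0]) cylinder(h = 1359, r = 145); translate([404, 261, 0]) cylinder(h = 1359, r = 130); }


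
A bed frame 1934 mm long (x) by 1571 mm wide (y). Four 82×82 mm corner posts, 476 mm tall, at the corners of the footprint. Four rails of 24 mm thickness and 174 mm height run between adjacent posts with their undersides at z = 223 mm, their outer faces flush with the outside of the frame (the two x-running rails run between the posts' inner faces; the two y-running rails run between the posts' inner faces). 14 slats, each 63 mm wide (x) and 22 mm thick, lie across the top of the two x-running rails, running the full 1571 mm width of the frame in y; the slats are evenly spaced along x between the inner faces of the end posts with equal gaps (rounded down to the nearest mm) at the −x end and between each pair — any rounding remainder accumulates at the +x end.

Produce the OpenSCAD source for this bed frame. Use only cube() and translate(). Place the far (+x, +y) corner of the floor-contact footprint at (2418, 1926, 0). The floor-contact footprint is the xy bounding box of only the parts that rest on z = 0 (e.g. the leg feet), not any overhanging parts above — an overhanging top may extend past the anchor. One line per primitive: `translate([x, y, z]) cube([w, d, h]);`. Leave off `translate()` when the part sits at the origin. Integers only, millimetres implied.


translate([484, 355, 0]) cube([82, 82, 476]);
translate([484, 1844, 0]) cube([82, 82, 476]);
translate([2336, 355, 0]) cube([82, 82, 476]);
translate([2336, 1844, 0]) cube([82, 82, 476]);
translate([566, 355, 223]) cube([1770, 24, 174]);
translate([566, 1902, 223]) cube([1770, 24, 174]);
translate([484, 437, 223]) cube([24, 1407, 174]);
translate([2394, 437, 223]) cube([24, 1407, 174]);
translate([625, 355, 397]) cube([63, 1571, 22]);
translate([747, 355, 397]) cube([63, 1571, 22]);
translate([869, 355, 397]) cube([63, 1571, 22]);
translate([991, 355, 397]) cube([63, 1571, 22]);
translate([1113, 355, 397]) cube([63, 1571, 22]);
translate([1235, 355, 397]) cube([63, 1571, 22]);
translate([1357, 355, 397]) cube([63, 1571, 22]);
translate([1479, 355, 397]) cube([63, 1571, 22]);
translate([1601, 355, 397]) cube([63, 1571, 22]);
translate([1723, 355, 397]) cube([63, 1571, 22]);
translate([1845, 355, 397]) cube([63, 1571, 22]);
translate([1967, 355, 397]) cube([63, 1571, 22]);
translate([2089, 355, 397]) cube([63, 1571, 22]);
translate([2211, 355, 397]) cube([63, 1571, 22]);


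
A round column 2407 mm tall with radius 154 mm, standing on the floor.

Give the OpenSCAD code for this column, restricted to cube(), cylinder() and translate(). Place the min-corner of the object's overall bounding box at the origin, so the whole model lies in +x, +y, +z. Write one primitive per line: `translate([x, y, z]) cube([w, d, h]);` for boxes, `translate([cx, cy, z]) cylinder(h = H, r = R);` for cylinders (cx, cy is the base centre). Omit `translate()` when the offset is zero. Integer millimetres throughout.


translate([154, 154, 0]) cylinder(h = 2407, r = 154);


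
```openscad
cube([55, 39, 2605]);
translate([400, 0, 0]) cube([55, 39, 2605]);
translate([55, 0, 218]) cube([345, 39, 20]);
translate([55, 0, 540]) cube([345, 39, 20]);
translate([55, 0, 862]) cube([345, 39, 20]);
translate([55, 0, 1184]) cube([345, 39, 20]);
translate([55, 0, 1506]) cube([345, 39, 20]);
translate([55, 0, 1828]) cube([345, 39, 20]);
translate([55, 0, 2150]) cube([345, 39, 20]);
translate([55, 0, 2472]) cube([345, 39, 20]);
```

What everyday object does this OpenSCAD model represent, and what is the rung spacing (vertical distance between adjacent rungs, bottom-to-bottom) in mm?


A ladder. The rung spacing is 322 mm.

Two tall 55×39 posts with 8 short bars between them — a ladder. Adjacent rungs sit at z = 218 and z = 540, so the spacing is 540 − 218 = 322 mm.


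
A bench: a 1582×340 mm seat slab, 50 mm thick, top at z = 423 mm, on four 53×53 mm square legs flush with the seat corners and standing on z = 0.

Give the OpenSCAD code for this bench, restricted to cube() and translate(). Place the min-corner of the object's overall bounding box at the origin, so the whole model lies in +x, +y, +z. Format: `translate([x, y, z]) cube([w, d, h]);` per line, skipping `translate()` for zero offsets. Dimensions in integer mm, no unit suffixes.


// leg_h = 423 − 50 = 373
translate([0, 0, 373]) cube([1582, 340, 50]);
cube([53, 53, 373]);
translate([0, 287, 0]) cube([53, 53, 373]);
translate([1529, 0, 0]) cube([53, 53, 373]);
translate([1529, 287, 0]) cube([53, 53, 373]);


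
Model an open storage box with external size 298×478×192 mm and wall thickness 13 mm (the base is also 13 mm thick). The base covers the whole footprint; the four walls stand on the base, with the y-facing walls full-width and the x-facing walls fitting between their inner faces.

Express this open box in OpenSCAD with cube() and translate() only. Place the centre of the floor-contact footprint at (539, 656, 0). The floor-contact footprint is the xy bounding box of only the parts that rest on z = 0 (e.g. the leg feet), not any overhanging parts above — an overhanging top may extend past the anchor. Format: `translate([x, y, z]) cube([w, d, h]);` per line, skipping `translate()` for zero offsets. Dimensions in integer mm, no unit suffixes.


translate([390, 417, 0]) cube([298, 478, 13]);
translate([390, 417, 13]) cube([298, 13, 179]);
translate([390, 882, 13]) cube([298, 13, 179]);
translate([390, 430, 13]) cube([13, 452, 179]);
translate([675, 430, 13]) cube([13, 452, 179]);


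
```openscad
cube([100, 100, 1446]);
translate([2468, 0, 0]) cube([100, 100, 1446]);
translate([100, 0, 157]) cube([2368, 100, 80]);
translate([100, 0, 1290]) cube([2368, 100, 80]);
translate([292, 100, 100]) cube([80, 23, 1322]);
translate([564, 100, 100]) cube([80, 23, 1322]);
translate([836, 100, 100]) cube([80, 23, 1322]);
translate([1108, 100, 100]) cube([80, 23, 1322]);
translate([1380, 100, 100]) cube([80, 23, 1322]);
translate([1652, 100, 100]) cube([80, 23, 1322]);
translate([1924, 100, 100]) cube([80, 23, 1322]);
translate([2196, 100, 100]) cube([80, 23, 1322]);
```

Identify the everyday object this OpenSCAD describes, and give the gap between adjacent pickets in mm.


A fence section. The picket gap is 192 mm.

Two posts, two rails, 8 pickets — a fence section. Span 2368 mm holds 8 pickets of 80 mm with 9 equal gaps: ⌊(2368 − 8·80) / 9⌋ = 192 mm.


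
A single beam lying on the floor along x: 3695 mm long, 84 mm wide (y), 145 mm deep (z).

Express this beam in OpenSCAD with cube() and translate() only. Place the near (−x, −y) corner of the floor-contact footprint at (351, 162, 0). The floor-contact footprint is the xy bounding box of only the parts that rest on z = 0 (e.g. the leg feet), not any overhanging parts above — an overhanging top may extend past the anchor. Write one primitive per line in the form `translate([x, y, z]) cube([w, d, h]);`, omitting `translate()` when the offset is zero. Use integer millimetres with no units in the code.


translate([351, 162, 0]) cube([3695, 84, 145]);


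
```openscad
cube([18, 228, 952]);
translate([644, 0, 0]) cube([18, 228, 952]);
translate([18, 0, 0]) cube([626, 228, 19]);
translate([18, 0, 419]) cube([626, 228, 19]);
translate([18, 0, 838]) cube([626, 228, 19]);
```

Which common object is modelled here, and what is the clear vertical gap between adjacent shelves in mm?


A bookshelf. The clear shelf gap is 400 mm.

Two tall side panels with 3 horizontal boards between them — a bookshelf. The first two shelf undersides are at z = 0 and z = 419; with shelf thickness 19, the clear gap is 419 − 0 − 19 = 400 mm.


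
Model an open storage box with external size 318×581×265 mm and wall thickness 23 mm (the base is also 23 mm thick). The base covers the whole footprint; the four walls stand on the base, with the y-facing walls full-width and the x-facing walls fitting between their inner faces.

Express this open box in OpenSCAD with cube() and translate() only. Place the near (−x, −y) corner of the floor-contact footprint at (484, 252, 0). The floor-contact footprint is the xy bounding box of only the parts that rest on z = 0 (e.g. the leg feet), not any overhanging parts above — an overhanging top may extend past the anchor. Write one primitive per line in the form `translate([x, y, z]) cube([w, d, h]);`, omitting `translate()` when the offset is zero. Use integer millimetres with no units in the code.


translate([484, 252, 0]) cube([318, 581, 23]);
translate([484, 252, 23]) cube([318, 23, 242]);
translate([484, 810, 23]) cube([318, 23, 242]);
translate([484, 275, 23]) cube([23, 535, 242]);
translate([779, 275, 23]) cube([23, 535, 242]);


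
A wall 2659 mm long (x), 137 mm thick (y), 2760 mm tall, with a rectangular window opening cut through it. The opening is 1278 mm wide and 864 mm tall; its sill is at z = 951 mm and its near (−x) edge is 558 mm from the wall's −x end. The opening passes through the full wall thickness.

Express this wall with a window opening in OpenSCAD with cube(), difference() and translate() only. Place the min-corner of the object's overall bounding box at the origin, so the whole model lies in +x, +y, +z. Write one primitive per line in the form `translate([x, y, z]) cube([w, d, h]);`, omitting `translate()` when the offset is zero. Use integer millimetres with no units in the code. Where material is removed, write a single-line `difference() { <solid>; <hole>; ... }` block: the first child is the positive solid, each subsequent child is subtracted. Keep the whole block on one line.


difference() { cube([2659, 137, 2760]); translate([558, 0, 951]) cube([1278, 137, 864]); }


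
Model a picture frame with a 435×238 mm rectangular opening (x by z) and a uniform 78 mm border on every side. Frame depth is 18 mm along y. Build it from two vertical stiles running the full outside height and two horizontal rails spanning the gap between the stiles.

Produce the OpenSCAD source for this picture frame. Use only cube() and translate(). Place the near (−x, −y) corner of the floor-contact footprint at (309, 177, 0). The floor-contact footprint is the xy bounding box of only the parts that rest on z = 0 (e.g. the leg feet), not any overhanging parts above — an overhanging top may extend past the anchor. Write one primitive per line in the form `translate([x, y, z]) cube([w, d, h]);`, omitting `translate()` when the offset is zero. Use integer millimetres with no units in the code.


translate([309, 177, 0]) cube([78, 18, 394]);
translate([822, 177, 0]) cube([78, 18, 394]);
translate([387, 177, 0]) cube([435, 18, 78]);
translate([387, 177, 316]) cube([435, 18, 78]);


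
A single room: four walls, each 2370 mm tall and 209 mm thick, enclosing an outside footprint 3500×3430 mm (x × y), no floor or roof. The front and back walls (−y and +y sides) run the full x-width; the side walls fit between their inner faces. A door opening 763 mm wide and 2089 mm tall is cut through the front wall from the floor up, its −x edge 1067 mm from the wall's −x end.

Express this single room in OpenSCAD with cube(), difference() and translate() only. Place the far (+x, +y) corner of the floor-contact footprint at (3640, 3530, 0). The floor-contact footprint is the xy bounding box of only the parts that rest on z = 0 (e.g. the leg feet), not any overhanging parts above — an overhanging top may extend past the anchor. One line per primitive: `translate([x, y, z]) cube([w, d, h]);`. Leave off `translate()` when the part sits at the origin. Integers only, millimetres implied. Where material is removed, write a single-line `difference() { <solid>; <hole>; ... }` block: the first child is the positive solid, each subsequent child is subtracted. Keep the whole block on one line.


difference() { translate([140, 100, 0]) cube([3500, 209, 2370]); translate([1207, 100, 0]) cube([763, 209, 2089]); }
translate([140, 3321, 0]) cube([3500, 209, 2370]);
translate([140, 309, 0]) cube([209, 3012, 2370]);
translate([3431, 309, 0]) cube([209, 3012, 2370]);


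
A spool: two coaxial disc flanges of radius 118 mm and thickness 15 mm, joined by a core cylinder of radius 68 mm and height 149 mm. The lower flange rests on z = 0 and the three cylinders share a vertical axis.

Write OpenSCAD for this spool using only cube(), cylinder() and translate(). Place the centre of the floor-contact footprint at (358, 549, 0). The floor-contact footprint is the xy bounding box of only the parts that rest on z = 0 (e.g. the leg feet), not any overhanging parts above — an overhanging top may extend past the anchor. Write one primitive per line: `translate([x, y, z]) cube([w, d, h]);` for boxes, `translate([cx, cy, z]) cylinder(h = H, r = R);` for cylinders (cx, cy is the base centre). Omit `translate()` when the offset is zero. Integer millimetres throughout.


translate([358, 549, 0]) cylinder(h = 15, r = 118);
translate([358, 549, 15]) cylinder(h = 149, r = 68);
translate([358, 549, 164]) cylinder(h = 15, r = 118);


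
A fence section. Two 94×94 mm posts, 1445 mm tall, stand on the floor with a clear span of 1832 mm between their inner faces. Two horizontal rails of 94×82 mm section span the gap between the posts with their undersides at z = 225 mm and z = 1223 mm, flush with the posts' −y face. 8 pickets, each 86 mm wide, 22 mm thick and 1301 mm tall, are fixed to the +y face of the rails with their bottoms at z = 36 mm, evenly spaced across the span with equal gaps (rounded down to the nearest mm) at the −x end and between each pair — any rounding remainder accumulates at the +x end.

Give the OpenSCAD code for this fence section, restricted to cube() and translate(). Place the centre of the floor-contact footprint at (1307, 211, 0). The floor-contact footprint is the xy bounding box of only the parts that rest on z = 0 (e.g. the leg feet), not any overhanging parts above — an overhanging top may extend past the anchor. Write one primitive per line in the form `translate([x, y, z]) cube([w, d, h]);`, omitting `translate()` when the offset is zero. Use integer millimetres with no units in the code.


translate([297, 164, 0]) cube([94, 94, 1445]);
translate([2223, 164, 0]) cube([94, 94, 1445]);
translate([391, 164, 225]) cube([1832, 94, 82]);
translate([391, 164, 1223]) cube([1832, 94, 82]);
translate([518, 258, 36]) cube([86, 22, 1301]);
translate([731, 258, 36]) cube([86, 22, 1301]);
translate([944, 258, 36]) cube([86, 22, 1301]);
translate([1157, 258, 36]) cube([86, 22, 1301]);
translate([1370, 258, 36]) cube([86, 22, 1301]);
translate([1583, 258, 36]) cube([86, 22, 1301]);
translate([1796, 258, 36]) cube([86, 22, 1301]);
translate([2009, 258, 36]) cube([86, 22, 1301]);


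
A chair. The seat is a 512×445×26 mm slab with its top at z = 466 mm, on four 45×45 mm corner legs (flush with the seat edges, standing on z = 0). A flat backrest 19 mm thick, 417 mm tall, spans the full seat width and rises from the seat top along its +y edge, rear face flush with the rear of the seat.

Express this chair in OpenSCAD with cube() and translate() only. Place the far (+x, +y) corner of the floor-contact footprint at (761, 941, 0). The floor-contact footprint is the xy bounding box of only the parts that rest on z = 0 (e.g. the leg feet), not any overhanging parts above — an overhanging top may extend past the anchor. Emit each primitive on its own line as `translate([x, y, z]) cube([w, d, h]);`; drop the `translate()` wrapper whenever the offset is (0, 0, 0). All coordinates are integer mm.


translate([249, 496, 440]) cube([512, 445, 26]);
translate([249, 496, 0]) cube([45, 45, 440]);
translate([716, 496, 0]) cube([45, 45, 440]);
translate([249, 896, 0]) cube([45, 45, 440]);
translate([716, 896, 0]) cube([45, 45, 440]);
translate([249, 922, 466]) cube([512, 19, 417]);


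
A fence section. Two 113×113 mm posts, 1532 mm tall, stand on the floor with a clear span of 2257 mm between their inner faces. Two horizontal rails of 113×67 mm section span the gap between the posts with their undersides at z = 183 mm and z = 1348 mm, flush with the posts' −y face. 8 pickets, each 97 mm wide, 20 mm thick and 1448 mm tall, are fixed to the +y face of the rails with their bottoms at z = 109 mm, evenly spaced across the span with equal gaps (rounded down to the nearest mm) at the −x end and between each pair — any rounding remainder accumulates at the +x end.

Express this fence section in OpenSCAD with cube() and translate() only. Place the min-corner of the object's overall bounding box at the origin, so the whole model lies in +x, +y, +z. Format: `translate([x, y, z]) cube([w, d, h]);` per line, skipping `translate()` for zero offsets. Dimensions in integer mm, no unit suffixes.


cube([113, 113, 1532]);
translate([2370, 0, 0]) cube([113, 113, 1532]);
translate([113, 0, 183]) cube([2257, 113, 67]);
translate([113, 0, 1348]) cube([2257, 113, 67]);
translate([277, 113, 109]) cube([97, 20, 1448]);
translate([538, 113, 109]) cube([97, 20, 1448]);
translate([799, 113, 109]) cube([97, 20, 1448]);
translate([1060, 113, 109]) cube([97, 20, 1448]);
translate([1321, 113, 109]) cube([97, 20, 1448]);
translate([1582, 113, 109]) cube([97, 20, 1448]);
translate([1843, 113, 109]) cube([97, 20, 1448]);
translate([2104, 113, 109]) cube([97, 20, 1448]);


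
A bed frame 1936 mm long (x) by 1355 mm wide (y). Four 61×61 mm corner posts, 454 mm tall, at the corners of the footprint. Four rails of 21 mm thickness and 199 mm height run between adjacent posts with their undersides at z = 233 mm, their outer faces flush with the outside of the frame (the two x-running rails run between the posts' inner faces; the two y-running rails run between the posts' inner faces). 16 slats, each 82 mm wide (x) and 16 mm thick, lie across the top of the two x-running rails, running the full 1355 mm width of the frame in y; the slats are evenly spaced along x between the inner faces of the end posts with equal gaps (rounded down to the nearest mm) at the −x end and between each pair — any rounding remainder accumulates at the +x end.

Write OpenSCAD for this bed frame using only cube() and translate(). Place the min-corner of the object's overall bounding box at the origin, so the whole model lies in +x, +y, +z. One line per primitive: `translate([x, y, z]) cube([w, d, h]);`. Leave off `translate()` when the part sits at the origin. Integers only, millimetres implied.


cube([61, 61, 454]);
translate([0, 1294, 0]) cube([61, 61, 454]);
translate([1875, 0, 0]) cube([61, 61, 454]);
translate([1875, 1294, 0]) cube([61, 61, 454]);
translate([61, 0, 233]) cube([1814, 21, 199]);
translate([61, 1334, 233]) cube([1814, 21, 199]);
translate([0, 61, 233]) cube([21, 1233, 199]);
translate([1915, 61, 233]) cube([21, 1233, 199]);
translate([90, 0, 432]) cube([82, 1355, 16]);
translate([201, 0, 432]) cube([82, 1355, 16]);
translate([312, 0, 432]) cube([82, 1355, 16]);
translate([423, 0, 432]) cube([82, 1355, 16]);
translate([534, 0, 432]) cube([82, 1355, 16]);
translate([645, 0, 432]) cube([82, 1355, 16]);
translate([756, 0, 432]) cube([82, 1355, 16]);
translate([867, 0, 432]) cube([82, 1355, 16]);
translate([978, 0, 432]) cube([82, 1355, 16]);
translate([1089, 0, 432]) cube([82, 1355, 16]);
translate([1200, 0, 432]) cube([82, 1355, 16]);
translate([1311, 0, 432]) cube([82, 1355, 16]);
translate([1422, 0, 432]) cube([82, 1355, 16]);
translate([1533, 0, 432]) cube([82, 1355, 16]);
translate([1644, 0, 432]) cube([82, 1355, 16]);
translate([1755, 0, 432]) cube([82, 1355, 16]);


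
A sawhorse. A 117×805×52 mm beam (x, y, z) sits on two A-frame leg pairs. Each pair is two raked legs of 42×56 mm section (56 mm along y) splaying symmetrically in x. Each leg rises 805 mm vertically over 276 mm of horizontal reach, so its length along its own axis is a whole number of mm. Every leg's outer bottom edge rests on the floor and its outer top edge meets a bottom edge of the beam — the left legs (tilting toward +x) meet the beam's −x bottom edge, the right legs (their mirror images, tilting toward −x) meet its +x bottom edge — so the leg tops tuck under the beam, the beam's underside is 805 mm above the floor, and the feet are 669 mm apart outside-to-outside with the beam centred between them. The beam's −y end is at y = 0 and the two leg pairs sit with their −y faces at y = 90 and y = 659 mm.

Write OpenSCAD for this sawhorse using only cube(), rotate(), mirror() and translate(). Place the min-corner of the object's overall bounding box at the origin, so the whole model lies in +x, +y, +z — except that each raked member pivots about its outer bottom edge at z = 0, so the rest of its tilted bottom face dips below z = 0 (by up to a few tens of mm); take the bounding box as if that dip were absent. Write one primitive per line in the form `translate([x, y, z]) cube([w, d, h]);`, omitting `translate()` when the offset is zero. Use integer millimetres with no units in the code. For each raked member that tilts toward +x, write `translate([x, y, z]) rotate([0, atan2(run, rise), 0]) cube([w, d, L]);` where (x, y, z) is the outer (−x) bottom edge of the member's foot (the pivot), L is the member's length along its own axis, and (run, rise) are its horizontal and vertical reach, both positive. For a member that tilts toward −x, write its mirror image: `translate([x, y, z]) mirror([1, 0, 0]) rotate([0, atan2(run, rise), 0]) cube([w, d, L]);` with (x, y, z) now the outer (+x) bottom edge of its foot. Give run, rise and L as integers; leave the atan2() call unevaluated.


translate([276, 0, 805]) cube([117, 805, 52]);
translate([0, 90, 0]) rotate([0, atan2(276, 805), 0]) cube([42, 56, 851]);
translate([669, 90, 0]) mirror([1, 0, 0]) rotate([0, atan2(276, 805), 0]) cube([42, 56, 851]);
translate([0, 659, 0]) rotate([0, atan2(276, 805), 0]) cube([42, 56, 851]);
translate([669, 659, 0]) mirror([1, 0, 0]) rotate([0, atan2(276, 805), 0]) cube([42, 56, 851]);


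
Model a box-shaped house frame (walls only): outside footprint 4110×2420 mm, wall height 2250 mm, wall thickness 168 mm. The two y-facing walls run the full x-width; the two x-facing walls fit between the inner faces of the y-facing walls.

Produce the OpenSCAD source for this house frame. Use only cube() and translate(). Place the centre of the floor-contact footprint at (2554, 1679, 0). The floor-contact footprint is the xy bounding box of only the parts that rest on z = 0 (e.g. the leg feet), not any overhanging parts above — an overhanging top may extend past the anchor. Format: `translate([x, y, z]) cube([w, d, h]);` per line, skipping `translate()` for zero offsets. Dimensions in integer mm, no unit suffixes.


translate([499, 469, 0]) cube([4110, 168, 2250]);
translate([499, 2721, 0]) cube([4110, 168, 2250]);
translate([499, 637, 0]) cube([168, 2084, 2250]);
translate([4441, 637, 0]) cube([168, 2084, 2250]);


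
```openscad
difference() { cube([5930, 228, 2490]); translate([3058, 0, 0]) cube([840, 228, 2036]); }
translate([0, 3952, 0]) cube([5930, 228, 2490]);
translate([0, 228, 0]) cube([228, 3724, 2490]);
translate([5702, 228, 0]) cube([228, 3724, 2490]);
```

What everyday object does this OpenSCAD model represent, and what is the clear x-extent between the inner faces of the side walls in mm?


A single room. The interior width is 5474 mm.

Four walls enclosing a rectangle with a door in the front wall — a room. Outside width 5930 minus two 228 mm walls gives 5474 mm.


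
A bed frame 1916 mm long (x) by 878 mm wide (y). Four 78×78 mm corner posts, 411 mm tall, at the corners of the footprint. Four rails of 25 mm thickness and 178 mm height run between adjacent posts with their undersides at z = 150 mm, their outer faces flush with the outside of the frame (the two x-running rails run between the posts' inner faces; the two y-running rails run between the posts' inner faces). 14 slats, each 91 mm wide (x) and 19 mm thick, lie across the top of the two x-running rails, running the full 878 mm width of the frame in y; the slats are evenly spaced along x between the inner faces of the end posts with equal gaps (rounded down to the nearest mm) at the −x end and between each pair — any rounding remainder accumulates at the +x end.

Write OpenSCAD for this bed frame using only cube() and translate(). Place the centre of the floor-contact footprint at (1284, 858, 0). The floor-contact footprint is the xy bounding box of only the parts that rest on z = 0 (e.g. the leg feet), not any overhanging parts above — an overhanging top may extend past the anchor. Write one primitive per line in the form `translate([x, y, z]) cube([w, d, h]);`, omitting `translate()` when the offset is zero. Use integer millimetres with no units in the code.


translate([326, 419, 0]) cube([78, 78, 411]);
translate([326, 1219, 0]) cube([78, 78, 411]);
translate([2164, 419, 0]) cube([78, 78, 411]);
translate([2164, 1219, 0]) cube([78, 78, 411]);
translate([404, 419, 150]) cube([1760, 25, 178]);
translate([404, 1272, 150]) cube([1760, 25, 178]);
translate([326, 497, 150]) cube([25, 722, 178]);
translate([2217, 497, 150]) cube([25, 722, 178]);
translate([436, 419, 328]) cube([91, 878, 19]);
translate([559, 419, 328]) cube([91, 878, 19]);
translate([682, 419, 328]) cube([91, 878, 19]);
translate([805, 419, 328]) cube([91, 878, 19]);
translate([928, 419, 328]) cube([91, 878, 19]);
translate([1051, 419, 328]) cube([91, 878, 19]);
translate([1174, 419, 328]) cube([91, 878, 19]);
translate([1297, 419, 328]) cube([91, 878, 19]);
translate([1420, 419, 328]) cube([91, 878, 19]);
translate([1543, 419, 328]) cube([91, 878, 19]);
translate([1666, 419, 328]) cube([91, 878, 19]);
translate([1789, 419, 328]) cube([91, 878, 19]);
translate([1912, 419, 328]) cube([91, 878, 19]);
translate([2035, 419, 328]) cube([91, 878, 19]);


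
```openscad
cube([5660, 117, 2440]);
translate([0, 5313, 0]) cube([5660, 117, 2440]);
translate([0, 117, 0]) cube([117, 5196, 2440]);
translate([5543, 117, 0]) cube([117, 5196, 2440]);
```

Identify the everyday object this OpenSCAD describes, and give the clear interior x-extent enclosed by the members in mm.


A house (or room) frame. The interior width is 5426 mm.

Four 2440 mm walls enclosing a rectangle with no floor or roof — a room or house frame. Outside width is 5660 mm and wall thickness is 117 mm, so the interior width is 5660 − 2 × 117 = 5426 mm.


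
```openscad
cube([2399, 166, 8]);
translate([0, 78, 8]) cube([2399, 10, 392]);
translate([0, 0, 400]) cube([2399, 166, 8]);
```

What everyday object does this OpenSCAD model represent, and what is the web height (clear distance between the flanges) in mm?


An I-beam. The web height is 392 mm.

Two wide flanges with a thin centred web — an I-beam. Overall 408 mm minus two 8 mm flanges gives a web of 408 − 2·8 = 392 mm.


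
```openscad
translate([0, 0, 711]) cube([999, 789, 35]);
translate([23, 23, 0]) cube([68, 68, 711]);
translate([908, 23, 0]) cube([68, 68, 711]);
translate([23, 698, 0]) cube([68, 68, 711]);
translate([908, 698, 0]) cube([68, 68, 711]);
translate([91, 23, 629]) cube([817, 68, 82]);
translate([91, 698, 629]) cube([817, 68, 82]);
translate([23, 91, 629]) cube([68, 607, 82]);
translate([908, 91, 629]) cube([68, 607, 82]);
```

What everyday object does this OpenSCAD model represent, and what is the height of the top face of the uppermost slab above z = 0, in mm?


A table. The table height is 746 mm.

A 999×789×35 slab sits at z = 711 on four 68 mm square posts — a table. The top surface is at 711 + 35 = 746 mm.


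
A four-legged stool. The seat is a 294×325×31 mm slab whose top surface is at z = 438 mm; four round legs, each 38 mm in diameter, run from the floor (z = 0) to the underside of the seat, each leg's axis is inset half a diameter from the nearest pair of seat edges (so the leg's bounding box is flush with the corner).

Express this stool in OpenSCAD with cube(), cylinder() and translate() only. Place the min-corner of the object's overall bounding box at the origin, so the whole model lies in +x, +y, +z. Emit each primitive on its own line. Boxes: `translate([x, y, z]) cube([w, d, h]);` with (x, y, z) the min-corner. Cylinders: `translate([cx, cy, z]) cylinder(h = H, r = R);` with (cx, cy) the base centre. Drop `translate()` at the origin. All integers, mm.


translate([0, 0, 407]) cube([294, 325, 31]);
translate([19, 19, 0]) cylinder(h = 407, r = 19);
translate([275, 19, 0]) cylinder(h = 407, r = 19);
translate([19, 306, 0]) cylinder(h = 407, r = 19);
translate([275, 306, 0]) cylinder(h = 407, r = 19);


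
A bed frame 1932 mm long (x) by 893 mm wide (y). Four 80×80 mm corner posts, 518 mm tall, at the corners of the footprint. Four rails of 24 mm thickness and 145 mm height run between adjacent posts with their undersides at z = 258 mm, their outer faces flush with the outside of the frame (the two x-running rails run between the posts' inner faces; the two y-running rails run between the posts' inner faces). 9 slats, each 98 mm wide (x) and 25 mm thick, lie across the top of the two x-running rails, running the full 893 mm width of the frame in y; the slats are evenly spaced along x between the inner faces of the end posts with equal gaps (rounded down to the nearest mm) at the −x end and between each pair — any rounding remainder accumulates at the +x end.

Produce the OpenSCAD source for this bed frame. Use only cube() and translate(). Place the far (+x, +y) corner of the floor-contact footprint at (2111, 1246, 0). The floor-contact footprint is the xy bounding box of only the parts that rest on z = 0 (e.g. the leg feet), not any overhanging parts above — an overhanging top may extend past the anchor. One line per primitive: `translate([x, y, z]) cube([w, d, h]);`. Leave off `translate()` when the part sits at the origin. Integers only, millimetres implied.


translate([179, 353, 0]) cube([80, 80, 518]);
translate([179, 1166, 0]) cube([80, 80, 518]);
translate([2031, 353, 0]) cube([80, 80, 518]);
translate([2031, 1166, 0]) cube([80, 80, 518]);
translate([259, 353, 258]) cube([1772, 24, 145]);
translate([259, 1222, 258]) cube([1772, 24, 145]);
translate([179, 433, 258]) cube([24, 733, 145]);
translate([2087, 433, 258]) cube([24, 733, 145]);
translate([348, 353, 403]) cube([98, 893, 25]);
translate([535, 353, 403]) cube([98, 893, 25]);
translate([722, 353, 403]) cube([98, 893, 25]);
translate([909, 353, 403]) cube([98, 893, 25]);
translate([1096, 353, 403]) cube([98, 893, 25]);
translate([1283, 353, 403]) cube([98, 893, 25]);
translate([1470, 353, 403]) cube([98, 893, 25]);
translate([1657, 353, 403]) cube([98, 893, 25]);
translate([1844, 353, 403]) cube([98, 893, 25]);


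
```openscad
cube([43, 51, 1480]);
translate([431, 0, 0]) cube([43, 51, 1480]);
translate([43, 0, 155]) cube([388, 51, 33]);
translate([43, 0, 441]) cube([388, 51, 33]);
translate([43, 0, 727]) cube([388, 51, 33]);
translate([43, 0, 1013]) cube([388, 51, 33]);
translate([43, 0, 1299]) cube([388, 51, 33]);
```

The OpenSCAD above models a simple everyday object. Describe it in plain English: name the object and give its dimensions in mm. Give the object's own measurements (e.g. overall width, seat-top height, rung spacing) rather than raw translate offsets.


A straight ladder. Two 43×51 mm vertical rails, 1480 mm tall, stand 474 mm apart (outside-to-outside) with their front faces coplanar on the −y side. 5 rungs, each 51 mm deep and 33 mm tall, span between the inner faces of the rails, front faces flush with the rails. The lowest rung's underside is at z = 155 mm and rungs are spaced 286 mm apart (underside to underside).


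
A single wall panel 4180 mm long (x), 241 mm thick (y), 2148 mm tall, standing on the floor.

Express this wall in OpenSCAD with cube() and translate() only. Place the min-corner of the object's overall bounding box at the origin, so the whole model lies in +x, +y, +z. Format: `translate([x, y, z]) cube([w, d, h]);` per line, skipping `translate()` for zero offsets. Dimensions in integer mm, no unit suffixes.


cube([4180, 241, 2148]);


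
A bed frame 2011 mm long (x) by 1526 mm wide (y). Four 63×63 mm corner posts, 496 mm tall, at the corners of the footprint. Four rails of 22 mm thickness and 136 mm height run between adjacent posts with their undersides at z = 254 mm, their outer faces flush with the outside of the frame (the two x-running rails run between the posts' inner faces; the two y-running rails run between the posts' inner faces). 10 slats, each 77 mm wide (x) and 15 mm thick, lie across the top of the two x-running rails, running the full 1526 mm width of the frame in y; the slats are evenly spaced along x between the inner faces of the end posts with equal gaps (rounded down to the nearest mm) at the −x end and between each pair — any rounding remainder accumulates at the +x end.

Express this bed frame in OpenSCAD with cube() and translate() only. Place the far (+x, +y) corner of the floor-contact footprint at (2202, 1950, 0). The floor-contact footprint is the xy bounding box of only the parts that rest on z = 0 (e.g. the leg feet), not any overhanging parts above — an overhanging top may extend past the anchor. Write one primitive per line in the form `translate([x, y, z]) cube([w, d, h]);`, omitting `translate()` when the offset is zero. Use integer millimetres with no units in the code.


translate([191, 424, 0]) cube([63, 63, 496]);
translate([191, 1887, 0]) cube([63, 63, 496]);
translate([2139, 424, 0]) cube([63, 63, 496]);
translate([2139, 1887, 0]) cube([63, 63, 496]);
translate([254, 424, 254]) cube([1885, 22, 136]);
translate([254, 1928, 254]) cube([1885, 22, 136]);
translate([191, 487, 254]) cube([22, 1400, 136]);
translate([2180, 487, 254]) cube([22, 1400, 136]);
translate([355, 424, 390]) cube([77, 1526, 15]);
translate([533, 424, 390]) cube([77, 1526, 15]);
translate([711, 424, 390]) cube([77, 1526, 15]);
translate([889, 424, 390]) cube([77, 1526, 15]);
translate([1067, 424, 390]) cube([77, 1526, 15]);
translate([1245, 424, 390]) cube([77, 1526, 15]);
translate([1423, 424, 390]) cube([77, 1526, 15]);
translate([1601, 424, 390]) cube([77, 1526, 15]);
translate([1779, 424, 390]) cube([77, 1526, 15]);
translate([1957, 424, 390]) cube([77, 1526, 15]);


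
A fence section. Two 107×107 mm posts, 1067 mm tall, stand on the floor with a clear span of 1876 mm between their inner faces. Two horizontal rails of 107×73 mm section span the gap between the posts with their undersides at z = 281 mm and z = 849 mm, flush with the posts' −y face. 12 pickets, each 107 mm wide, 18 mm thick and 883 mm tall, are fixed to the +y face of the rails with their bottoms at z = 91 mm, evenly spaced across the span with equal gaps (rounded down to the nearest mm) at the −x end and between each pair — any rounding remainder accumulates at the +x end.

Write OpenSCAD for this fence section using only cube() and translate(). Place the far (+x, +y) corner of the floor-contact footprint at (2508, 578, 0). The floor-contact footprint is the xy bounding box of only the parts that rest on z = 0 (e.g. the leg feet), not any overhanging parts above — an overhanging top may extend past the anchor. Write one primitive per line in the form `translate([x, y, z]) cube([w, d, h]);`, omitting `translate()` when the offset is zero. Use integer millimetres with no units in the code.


translate([418, 471, 0]) cube([107, 107, 1067]);
translate([2401, 471, 0]) cube([107, 107, 1067]);
translate([525, 471, 281]) cube([1876, 107, 73]);
translate([525, 471, 849]) cube([1876, 107, 73]);
translate([570, 578, 91]) cube([107, 18, 883]);
translate([722, 578, 91]) cube([107, 18, 883]);
translate([874, 578, 91]) cube([107, 18, 883]);
translate([1026, 578, 91]) cube([107, 18, 883]);
translate([1178, 578, 91]) cube([107, 18, 883]);
translate([1330, 578, 91]) cube([107, 18, 883]);
translate([1482, 578, 91]) cube([107, 18, 883]);
translate([1634, 578, 91]) cube([107, 18, 883]);
translate([1786, 578, 91]) cube([107, 18, 883]);
translate([1938, 578, 91]) cube([107, 18, 883]);
translate([2090, 578, 91]) cube([107, 18, 883]);
translate([2242, 578, 91]) cube([107, 18, 883]);


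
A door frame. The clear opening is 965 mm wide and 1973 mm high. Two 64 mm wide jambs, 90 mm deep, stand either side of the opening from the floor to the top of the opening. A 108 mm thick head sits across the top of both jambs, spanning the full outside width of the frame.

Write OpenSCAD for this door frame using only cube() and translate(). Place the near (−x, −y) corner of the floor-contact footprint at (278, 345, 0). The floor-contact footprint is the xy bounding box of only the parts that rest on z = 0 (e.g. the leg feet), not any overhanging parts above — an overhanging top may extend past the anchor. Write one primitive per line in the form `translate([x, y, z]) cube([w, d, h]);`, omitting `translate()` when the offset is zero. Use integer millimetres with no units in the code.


translate([278, 345, 0]) cube([64, 90, 1973]);
translate([1307, 345, 0]) cube([64, 90, 1973]);
translate([278, 345, 1973]) cube([1093, 90, 108]);


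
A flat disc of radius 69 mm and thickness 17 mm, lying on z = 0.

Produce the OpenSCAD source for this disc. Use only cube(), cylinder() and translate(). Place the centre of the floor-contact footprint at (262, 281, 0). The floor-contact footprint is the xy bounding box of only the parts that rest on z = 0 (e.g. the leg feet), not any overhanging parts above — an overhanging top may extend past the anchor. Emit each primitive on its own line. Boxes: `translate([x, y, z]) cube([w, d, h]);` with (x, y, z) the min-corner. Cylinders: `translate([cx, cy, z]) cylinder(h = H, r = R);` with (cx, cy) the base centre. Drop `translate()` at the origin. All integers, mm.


translate([262, 281, 0]) cylinder(h = 17, r = 69);


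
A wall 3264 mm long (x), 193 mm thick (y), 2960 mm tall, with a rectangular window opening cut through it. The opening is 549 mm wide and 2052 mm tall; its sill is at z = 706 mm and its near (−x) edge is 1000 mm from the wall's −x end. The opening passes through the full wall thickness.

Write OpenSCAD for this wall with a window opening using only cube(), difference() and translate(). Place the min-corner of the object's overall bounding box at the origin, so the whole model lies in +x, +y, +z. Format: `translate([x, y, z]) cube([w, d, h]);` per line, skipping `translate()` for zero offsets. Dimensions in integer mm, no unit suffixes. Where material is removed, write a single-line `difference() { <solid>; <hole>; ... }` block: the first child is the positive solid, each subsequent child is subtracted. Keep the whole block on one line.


difference() { cube([3264, 193, 2960]); translate([1000, 0, 706]) cube([549, 193, 2052]); }
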